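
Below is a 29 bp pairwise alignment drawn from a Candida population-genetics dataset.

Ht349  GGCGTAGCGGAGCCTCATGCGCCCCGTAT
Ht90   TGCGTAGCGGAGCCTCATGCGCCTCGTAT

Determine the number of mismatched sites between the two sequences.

2

The sequences differ at positions 1 (G/T), 24 (C/T).
That gives 2 mismatches out of 29 aligned sites, so the Hamming distance is 2.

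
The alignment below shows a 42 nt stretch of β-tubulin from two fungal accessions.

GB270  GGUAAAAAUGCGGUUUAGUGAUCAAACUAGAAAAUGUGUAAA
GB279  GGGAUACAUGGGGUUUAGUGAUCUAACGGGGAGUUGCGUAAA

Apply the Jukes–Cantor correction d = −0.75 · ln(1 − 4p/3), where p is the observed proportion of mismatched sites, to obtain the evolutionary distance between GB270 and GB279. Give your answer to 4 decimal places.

0.3222

Differing sites — 3:U/G; 5:A/U; 7:A/C; 11:C/G; 24:A/U; 28:U/G; 29:A/G; 31:A/G; 33:A/G; 34:A/U; 37:U/C.
p = 11/42 = 0.261905.
d = −0.75 · ln(1 − (4/3)·0.261905) = −0.75 · ln(0.650793) = −0.75 · (-0.429564) = 0.3222.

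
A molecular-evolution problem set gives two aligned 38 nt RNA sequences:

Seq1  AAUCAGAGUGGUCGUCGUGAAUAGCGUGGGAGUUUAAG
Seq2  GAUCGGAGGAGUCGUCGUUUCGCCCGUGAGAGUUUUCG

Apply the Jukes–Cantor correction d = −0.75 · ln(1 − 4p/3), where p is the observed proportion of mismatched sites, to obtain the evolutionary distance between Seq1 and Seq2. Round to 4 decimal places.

0.4568

The sequences differ at positions 1 (A/G), 5 (A/G), 9 (U/G), 10 (G/A), 19 (G/U), 20 (A/U), 21 (A/C), 22 (U/G), 23 (A/C), 24 (G/C), 29 (G/A), 36 (A/U), 37 (A/C).
p = 13/38 = 0.342105.
d = −0.75 · ln(1 − (4/3)·0.342105) = −0.75 · ln(0.543860) = −0.75 · (-0.609063) = 0.4568.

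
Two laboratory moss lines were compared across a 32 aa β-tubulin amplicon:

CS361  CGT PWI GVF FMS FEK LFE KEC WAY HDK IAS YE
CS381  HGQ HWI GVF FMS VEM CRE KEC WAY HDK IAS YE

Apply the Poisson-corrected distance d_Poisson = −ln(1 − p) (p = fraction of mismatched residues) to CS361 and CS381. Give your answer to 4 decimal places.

0.2469

The sequences differ at positions 1 (C/H), 3 (T/Q), 4 (P/H), 13 (F/V), 15 (K/M), 16 (L/C), 17 (F/R).
p = 7/32 = 0.218750.
d = −ln(1 − 0.218750) = −ln(0.781250) = 0.2469.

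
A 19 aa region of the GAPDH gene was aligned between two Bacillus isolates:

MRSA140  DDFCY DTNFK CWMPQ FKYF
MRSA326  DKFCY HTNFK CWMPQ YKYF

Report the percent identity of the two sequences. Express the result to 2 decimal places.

Mismatches occur at site 2 (D/K), site 6 (D/H), site 16 (F/Y).
16 of the 19 sites match, so the percent identity is 16/19 × 100 = 84.21%.

84.21%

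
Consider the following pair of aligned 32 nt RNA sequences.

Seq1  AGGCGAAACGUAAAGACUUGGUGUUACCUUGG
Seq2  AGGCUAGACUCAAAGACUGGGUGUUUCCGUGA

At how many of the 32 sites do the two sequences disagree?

8

Mismatches occur at site 5 (G↔U), site 7 (A↔G), site 10 (G↔U), site 11 (U↔C), site 19 (U↔G), site 26 (A↔U), site 29 (U↔G), site 32 (G↔A).
That gives 8 mismatches out of 32 aligned sites, so the Hamming distance is 8.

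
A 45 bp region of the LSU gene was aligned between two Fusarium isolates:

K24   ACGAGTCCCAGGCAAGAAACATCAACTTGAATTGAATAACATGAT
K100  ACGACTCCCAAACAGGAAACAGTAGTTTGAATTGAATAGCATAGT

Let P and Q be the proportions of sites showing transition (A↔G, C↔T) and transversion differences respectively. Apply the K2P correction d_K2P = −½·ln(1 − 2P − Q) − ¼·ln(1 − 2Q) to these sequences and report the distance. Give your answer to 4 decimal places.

The sequences differ at positions 5 (G/C, transversion), 11 (G/A, transition), 12 (G/A, transition), 15 (A/G, transition), 22 (T/G, transversion), 23 (C/T, transition), 25 (A/G, transition), 26 (C/T, transition), 39 (A/G, transition), 43 (G/A, transition), 44 (A/G, transition).
Of the 11 differences, 9 transitions and 2 transversions over 45 sites: P = 9/45 = 0.200000, Q = 2/45 = 0.044444.
d = −0.5·ln(0.555556) − 0.25·ln(0.911112) = −0.5·(-0.587786) − 0.25·(-0.093089) = 0.3172.

0.3172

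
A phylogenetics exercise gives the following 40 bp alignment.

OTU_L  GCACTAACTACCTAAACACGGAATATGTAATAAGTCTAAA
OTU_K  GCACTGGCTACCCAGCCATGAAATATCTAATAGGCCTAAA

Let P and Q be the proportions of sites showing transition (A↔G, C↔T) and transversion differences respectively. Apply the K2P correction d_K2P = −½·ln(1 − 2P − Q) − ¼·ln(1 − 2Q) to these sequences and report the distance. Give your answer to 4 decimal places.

0.3253

Mismatches occur at site 6 (A→G, transition), site 7 (A→G, transition), site 13 (T→C, transition), site 15 (A→G, transition), site 16 (A→C, transversion), site 19 (C→T, transition), site 21 (G→A, transition), site 27 (G→C, transversion), site 33 (A→G, transition), site 35 (T→C, transition).
Of the 10 differences, 8 transitions and 2 transversions over 40 sites: P = 8/40 = 0.200000, Q = 2/40 = 0.050000.
d = −0.5·ln(0.550000) − 0.25·ln(0.900000) = −0.5·(-0.597837) − 0.25·(-0.105361) = 0.3253.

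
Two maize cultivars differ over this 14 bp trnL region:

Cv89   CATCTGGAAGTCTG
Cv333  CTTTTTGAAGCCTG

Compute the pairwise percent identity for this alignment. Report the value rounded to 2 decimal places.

71.43%

Differing sites — 2:A/T; 4:C/T; 6:G/T; 11:T/C.
10 of the 14 sites match, so the percent identity is 10/14 × 100 = 71.43%.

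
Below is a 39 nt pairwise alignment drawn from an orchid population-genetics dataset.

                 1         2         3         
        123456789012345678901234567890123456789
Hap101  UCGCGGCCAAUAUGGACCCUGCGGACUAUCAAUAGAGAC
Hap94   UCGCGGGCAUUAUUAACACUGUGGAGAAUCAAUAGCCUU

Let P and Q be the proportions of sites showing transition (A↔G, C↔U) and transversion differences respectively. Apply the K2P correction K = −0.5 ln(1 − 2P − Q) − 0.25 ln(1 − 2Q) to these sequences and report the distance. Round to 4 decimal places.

The sequences differ at positions 7 (C/G, transversion), 10 (A/U, transversion), 14 (G/U, transversion), 15 (G/A, transition), 18 (C/A, transversion), 22 (C/U, transition), 26 (C/G, transversion), 27 (U/A, transversion), 36 (A/C, transversion), 37 (G/C, transversion), 38 (A/U, transversion), 39 (C/U, transition).
Of the 12 differences, 3 transitions and 9 transversions over 39 sites: P = 3/39 = 0.076923, Q = 9/39 = 0.230769.
d = −0.5·ln(0.615385) − 0.25·ln(0.538462) = −0.5·(-0.485507) − 0.25·(-0.619038) = 0.3975.

0.3975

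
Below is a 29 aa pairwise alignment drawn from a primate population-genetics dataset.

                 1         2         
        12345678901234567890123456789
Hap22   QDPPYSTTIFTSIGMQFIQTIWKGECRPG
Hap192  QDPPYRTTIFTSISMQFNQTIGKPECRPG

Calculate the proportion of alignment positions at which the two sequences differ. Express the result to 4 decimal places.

0.1724

Mismatches occur at site 6 (S→R), site 14 (G→S), site 18 (I→N), site 22 (W→G), site 24 (G→P).
There are 5 differences over 29 sites, so p = 5/29 = 0.1724.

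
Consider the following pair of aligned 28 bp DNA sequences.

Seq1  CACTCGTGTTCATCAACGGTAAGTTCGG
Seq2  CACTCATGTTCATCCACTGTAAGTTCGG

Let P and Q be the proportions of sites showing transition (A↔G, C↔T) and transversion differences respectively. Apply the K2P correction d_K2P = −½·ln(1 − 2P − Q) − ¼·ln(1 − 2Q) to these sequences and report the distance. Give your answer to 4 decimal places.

Differing sites — 6:G/A (Ti); 15:A/C (Tv); 18:G/T (Tv).
Of the 3 differences, 1 transition and 2 transversions over 28 sites: P = 1/28 = 0.035714, Q = 2/28 = 0.071429.
d = −0.5·ln(0.857143) − 0.25·ln(0.857142) = −0.5·(-0.154151) − 0.25·(-0.154152) = 0.1156.

0.1156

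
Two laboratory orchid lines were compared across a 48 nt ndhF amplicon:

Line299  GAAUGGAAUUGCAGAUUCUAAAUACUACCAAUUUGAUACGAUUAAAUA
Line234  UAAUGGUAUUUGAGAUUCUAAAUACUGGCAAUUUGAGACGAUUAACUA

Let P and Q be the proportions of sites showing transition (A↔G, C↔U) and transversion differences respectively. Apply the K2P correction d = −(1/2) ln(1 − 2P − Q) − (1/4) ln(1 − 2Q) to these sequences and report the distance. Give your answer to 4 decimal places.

0.1900

Mismatches occur at site 1 (G/U, transversion), site 7 (A/U, transversion), site 11 (G/U, transversion), site 12 (C/G, transversion), site 27 (A/G, transition), site 28 (C/G, transversion), site 37 (U/G, transversion), site 46 (A/C, transversion).
Of the 8 differences, 1 transition and 7 transversions over 48 sites: P = 1/48 = 0.020833, Q = 7/48 = 0.145833.
d = −0.5·ln(0.812501) − 0.25·ln(0.708334) = −0.5·(-0.207638) − 0.25·(-0.344840) = 0.1900.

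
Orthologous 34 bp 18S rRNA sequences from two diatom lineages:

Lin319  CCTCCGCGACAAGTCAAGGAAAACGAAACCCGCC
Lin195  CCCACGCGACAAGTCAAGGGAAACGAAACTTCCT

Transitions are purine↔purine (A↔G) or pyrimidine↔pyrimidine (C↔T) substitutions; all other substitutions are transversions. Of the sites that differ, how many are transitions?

5

Differing sites — 3:T/C (Ti); 4:C/A (Tv); 20:A/G (Ti); 30:C/T (Ti); 31:C/T (Ti); 32:G/C (Tv); 34:C/T (Ti).
Of the 7 differences, 5 transitions and 2 transversions, so the answer is 5.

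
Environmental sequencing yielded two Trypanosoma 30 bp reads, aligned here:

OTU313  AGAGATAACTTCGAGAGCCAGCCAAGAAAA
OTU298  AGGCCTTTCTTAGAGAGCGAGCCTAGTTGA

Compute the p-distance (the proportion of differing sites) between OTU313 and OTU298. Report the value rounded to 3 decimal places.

The sequences differ at positions 3 (A/G), 4 (G/C), 5 (A/C), 7 (A/T), 8 (A/T), 12 (C/A), 19 (C/G), 24 (A/T), 27 (A/T), 28 (A/T), 29 (A/G).
There are 11 differences over 30 sites, so p = 11/30 = 0.367.

0.367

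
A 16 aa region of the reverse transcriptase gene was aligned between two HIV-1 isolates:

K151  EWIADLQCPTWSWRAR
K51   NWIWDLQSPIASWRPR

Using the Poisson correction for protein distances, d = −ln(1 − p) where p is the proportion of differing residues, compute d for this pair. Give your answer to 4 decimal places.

Mismatches occur at site 1 (E↔N), site 4 (A↔W), site 8 (C↔S), site 10 (T↔I), site 11 (W↔A), site 15 (A↔P).
p = 6/16 = 0.375000.
d = −ln(1 − 0.375000) = −ln(0.625000) = 0.4700.

0.4700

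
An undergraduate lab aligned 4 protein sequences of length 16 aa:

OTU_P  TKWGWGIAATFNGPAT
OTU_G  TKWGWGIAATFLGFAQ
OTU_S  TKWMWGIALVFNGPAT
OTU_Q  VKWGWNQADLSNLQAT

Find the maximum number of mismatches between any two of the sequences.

Pairwise Hamming distances:
  OTU_P vs OTU_G: 3
  OTU_P vs OTU_S: 3
  OTU_P vs OTU_Q: 8
  OTU_G vs OTU_S: 6
  OTU_G vs OTU_Q: 10
  OTU_S vs OTU_Q: 9
The largest is 10, between OTU_G and OTU_Q.

10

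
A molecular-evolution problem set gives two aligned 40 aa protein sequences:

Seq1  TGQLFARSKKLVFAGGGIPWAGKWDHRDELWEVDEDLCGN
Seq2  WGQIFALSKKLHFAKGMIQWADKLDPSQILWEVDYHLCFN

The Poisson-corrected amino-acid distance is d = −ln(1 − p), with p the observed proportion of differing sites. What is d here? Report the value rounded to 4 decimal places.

0.5108

Differing sites — 1:T/W; 4:L/I; 7:R/L; 12:V/H; 15:G/K; 17:G/M; 19:P/Q; 22:G/D; 24:W/L; 26:H/P; 27:R/S; 28:D/Q; 29:E/I; 35:E/Y; 36:D/H; 39:G/F.
p = 16/40 = 0.400000.
d = −ln(1 − 0.400000) = −ln(0.600000) = 0.5108.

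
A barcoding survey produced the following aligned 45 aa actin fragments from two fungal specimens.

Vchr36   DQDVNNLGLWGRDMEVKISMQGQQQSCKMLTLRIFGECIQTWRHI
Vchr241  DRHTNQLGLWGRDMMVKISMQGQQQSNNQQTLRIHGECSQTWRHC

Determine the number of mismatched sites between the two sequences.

12

The sequences differ at positions 2 (Q/R), 3 (D/H), 4 (V/T), 6 (N/Q), 15 (E/M), 27 (C/N), 28 (K/N), 29 (M/Q), 30 (L/Q), 35 (F/H), 39 (I/S), 45 (I/C).
That gives 12 mismatches out of 45 aligned sites, so the Hamming distance is 12.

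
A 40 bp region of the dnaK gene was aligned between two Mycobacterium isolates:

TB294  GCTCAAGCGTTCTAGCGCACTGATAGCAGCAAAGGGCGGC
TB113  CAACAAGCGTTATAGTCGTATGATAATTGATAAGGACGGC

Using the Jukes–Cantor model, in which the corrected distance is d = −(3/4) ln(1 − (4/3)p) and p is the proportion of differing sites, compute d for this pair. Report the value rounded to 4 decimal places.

Differing sites — 1:G/C; 2:C/A; 3:T/A; 12:C/A; 16:C/T; 17:G/C; 18:C/G; 19:A/T; 20:C/A; 26:G/A; 27:C/T; 28:A/T; 30:C/A; 31:A/T; 36:G/A.
p = 15/40 = 0.375000.
d = −0.75 · ln(1 − (4/3)·0.375000) = −0.75 · ln(0.500000) = −0.75 · (-0.693147) = 0.5199.

0.5199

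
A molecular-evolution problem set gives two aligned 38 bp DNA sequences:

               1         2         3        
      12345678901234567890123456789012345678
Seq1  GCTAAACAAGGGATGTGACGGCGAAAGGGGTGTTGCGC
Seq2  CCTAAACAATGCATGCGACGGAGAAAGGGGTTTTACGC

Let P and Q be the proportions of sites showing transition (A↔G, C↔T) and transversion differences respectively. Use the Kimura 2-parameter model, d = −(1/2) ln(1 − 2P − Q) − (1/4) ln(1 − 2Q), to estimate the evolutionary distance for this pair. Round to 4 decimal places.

0.2115

The sequences differ at positions 1 (G/C, transversion), 10 (G/T, transversion), 12 (G/C, transversion), 16 (T/C, transition), 22 (C/A, transversion), 32 (G/T, transversion), 35 (G/A, transition).
Of the 7 differences, 2 transitions and 5 transversions over 38 sites: P = 2/38 = 0.052632, Q = 5/38 = 0.131579.
d = −0.5·ln(0.763157) − 0.25·ln(0.736842) = −0.5·(-0.270292) − 0.25·(-0.305382) = 0.2115.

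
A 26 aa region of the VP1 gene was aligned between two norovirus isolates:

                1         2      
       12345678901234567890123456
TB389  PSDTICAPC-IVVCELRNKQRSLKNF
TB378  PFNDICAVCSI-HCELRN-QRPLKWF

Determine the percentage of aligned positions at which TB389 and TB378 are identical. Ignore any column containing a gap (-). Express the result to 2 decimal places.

Excluding the 3 gap columns leaves 23 comparable sites.
Mismatches occur at site 2 (S↔F), site 3 (D↔N), site 4 (T↔D), site 8 (P↔V), site 13 (V↔H), site 22 (S↔P), site 25 (N↔W).
16 of the 23 comparable sites match, so the percent identity is 16/23 × 100 = 69.57%.

69.57%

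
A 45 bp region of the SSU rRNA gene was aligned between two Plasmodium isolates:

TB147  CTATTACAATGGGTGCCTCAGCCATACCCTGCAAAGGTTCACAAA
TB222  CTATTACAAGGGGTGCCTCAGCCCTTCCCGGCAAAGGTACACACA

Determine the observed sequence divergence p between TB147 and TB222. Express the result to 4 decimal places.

0.1333

Differing sites — 10:T/G; 24:A/C; 26:A/T; 30:T/G; 39:T/A; 44:A/C.
There are 6 differences over 45 sites, so p = 6/45 = 0.1333.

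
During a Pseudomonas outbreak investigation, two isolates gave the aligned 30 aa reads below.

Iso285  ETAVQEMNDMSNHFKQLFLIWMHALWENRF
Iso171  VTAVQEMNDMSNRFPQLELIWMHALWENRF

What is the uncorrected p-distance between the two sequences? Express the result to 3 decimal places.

Differing sites — 1:E/V; 13:H/R; 15:K/P; 18:F/E.
There are 4 differences over 30 sites, so p = 4/30 = 0.133.

0.133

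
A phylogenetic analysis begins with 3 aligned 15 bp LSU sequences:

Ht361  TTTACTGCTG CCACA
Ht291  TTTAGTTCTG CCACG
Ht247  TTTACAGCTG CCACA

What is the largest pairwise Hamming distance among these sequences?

Pairwise Hamming distances:
  Ht361 vs Ht291: 3
  Ht361 vs Ht247: 1
  Ht291 vs Ht247: 4
The largest is 4, between Ht291 and Ht247.

4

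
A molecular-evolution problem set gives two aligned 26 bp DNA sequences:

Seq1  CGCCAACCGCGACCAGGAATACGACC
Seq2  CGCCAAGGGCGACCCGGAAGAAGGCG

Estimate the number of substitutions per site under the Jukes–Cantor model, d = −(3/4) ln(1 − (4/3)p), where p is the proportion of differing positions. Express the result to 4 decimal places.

0.3335

Differing sites — 7:C/G; 8:C/G; 15:A/C; 20:T/G; 22:C/A; 24:A/G; 26:C/G.
p = 7/26 = 0.269231.
d = −0.75 · ln(1 − (4/3)·0.269231) = −0.75 · ln(0.641025) = −0.75 · (-0.444687) = 0.3335.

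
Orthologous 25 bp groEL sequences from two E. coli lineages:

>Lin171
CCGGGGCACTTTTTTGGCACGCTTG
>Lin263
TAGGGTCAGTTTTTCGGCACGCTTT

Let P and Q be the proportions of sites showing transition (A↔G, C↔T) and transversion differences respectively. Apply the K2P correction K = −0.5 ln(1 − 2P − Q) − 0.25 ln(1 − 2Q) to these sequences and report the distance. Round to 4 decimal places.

0.2892

The sequences differ at positions 1 (C/T, transition), 2 (C/A, transversion), 6 (G/T, transversion), 9 (C/G, transversion), 15 (T/C, transition), 25 (G/T, transversion).
Of the 6 differences, 2 transitions and 4 transversions over 25 sites: P = 2/25 = 0.080000, Q = 4/25 = 0.160000.
d = −0.5·ln(0.680000) − 0.25·ln(0.680000) = −0.5·(-0.385662) − 0.25·(-0.385662) = 0.2892.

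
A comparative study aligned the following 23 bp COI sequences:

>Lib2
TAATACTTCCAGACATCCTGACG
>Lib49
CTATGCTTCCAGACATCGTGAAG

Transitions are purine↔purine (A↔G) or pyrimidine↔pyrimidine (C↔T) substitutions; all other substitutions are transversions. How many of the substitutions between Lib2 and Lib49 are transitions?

2

The sequences differ at positions 1 (T/C, transition), 2 (A/T, transversion), 5 (A/G, transition), 18 (C/G, transversion), 22 (C/A, transversion).
Of the 5 differences, 2 transitions and 3 transversions, so the answer is 2.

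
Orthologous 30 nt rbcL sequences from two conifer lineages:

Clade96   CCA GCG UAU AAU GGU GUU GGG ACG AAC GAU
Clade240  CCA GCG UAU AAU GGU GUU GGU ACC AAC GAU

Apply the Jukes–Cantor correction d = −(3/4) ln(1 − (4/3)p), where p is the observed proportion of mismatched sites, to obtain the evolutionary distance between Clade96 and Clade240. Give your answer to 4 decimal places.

0.0698

Mismatches occur at site 21 (G↔U), site 24 (G↔C).
p = 2/30 = 0.066667.
d = −0.75 · ln(1 − (4/3)·0.066667) = −0.75 · ln(0.911111) = −0.75 · (-0.093091) = 0.0698.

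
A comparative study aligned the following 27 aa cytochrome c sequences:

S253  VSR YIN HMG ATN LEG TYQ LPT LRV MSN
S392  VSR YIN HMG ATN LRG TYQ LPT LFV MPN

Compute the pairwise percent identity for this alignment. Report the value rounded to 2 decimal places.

Differing sites — 14:E/R; 23:R/F; 26:S/P.
24 of the 27 sites match, so the percent identity is 24/27 × 100 = 88.89%.

88.89%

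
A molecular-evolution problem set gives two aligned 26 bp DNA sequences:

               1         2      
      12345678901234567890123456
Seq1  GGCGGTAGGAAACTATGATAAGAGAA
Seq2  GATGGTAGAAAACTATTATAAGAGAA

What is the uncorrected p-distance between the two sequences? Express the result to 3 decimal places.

0.154

The sequences differ at positions 2 (G/A), 3 (C/T), 9 (G/A), 17 (G/T).
There are 4 differences over 26 sites, so p = 4/26 = 0.154.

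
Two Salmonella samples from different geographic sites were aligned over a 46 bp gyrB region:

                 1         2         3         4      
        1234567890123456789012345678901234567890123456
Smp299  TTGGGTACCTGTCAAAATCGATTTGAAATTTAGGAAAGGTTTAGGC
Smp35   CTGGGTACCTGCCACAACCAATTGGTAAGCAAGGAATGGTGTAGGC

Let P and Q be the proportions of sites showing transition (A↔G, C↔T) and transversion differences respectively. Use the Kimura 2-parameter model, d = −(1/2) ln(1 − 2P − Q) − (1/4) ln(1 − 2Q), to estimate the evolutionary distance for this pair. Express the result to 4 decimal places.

0.3214

Differing sites — 1:T/C (Ti); 12:T/C (Ti); 15:A/C (Tv); 18:T/C (Ti); 20:G/A (Ti); 24:T/G (Tv); 26:A/T (Tv); 29:T/G (Tv); 30:T/C (Ti); 31:T/A (Tv); 37:A/T (Tv); 41:T/G (Tv).
Of the 12 differences, 5 transitions and 7 transversions over 46 sites: P = 5/46 = 0.108696, Q = 7/46 = 0.152174.
d = −0.5·ln(0.630434) − 0.25·ln(0.695652) = −0.5·(-0.461347) − 0.25·(-0.362906) = 0.3214.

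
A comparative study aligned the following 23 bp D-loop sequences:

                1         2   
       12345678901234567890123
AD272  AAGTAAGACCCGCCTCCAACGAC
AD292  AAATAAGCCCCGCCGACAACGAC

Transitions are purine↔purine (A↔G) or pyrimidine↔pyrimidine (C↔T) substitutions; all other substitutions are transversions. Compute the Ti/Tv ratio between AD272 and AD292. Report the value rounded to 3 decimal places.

0.333

Mismatches occur at site 3 (G↔A, transition), site 8 (A↔C, transversion), site 15 (T↔G, transversion), site 16 (C↔A, transversion).
Of the 4 differences, 1 transition and 3 transversions, so Ti/Tv = 1/3 = 0.333.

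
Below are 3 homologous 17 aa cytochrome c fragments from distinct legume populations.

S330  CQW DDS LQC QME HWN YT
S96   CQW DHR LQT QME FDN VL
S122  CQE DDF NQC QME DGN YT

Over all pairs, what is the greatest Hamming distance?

Pairwise Hamming distances:
  S330 vs S96: 7
  S330 vs S122: 5
  S96 vs S122: 9
The largest is 9, between S96 and S122.

9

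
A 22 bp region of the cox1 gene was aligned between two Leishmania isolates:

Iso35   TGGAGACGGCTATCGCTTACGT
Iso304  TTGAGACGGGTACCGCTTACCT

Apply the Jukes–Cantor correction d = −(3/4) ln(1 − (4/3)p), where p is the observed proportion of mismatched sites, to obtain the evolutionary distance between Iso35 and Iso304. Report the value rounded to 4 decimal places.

Mismatches occur at site 2 (G→T), site 10 (C→G), site 13 (T→C), site 21 (G→C).
p = 4/22 = 0.181818.
d = −0.75 · ln(1 − (4/3)·0.181818) = −0.75 · ln(0.757576) = −0.75 · (-0.277631) = 0.2082.

0.2082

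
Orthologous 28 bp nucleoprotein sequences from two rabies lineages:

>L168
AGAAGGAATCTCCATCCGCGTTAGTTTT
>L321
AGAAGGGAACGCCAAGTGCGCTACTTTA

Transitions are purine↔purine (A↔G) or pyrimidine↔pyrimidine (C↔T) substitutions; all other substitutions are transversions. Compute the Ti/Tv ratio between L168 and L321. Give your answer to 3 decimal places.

0.500

The sequences differ at positions 7 (A/G, transition), 9 (T/A, transversion), 11 (T/G, transversion), 15 (T/A, transversion), 16 (C/G, transversion), 17 (C/T, transition), 21 (T/C, transition), 24 (G/C, transversion), 28 (T/A, transversion).
Of the 9 differences, 3 transitions and 6 transversions, so Ti/Tv = 3/6 = 0.500.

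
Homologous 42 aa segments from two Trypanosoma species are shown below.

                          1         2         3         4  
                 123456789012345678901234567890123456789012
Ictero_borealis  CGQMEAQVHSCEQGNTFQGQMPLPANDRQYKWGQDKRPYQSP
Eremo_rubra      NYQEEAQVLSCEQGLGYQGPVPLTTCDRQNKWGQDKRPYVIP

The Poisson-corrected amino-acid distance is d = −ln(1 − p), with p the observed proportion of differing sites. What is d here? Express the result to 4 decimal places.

The sequences differ at positions 1 (C/N), 2 (G/Y), 4 (M/E), 9 (H/L), 15 (N/L), 16 (T/G), 17 (F/Y), 20 (Q/P), 21 (M/V), 24 (P/T), 25 (A/T), 26 (N/C), 30 (Y/N), 40 (Q/V), 41 (S/I).
p = 15/42 = 0.357143.
d = −ln(1 − 0.357143) = −ln(0.642857) = 0.4418.

0.4418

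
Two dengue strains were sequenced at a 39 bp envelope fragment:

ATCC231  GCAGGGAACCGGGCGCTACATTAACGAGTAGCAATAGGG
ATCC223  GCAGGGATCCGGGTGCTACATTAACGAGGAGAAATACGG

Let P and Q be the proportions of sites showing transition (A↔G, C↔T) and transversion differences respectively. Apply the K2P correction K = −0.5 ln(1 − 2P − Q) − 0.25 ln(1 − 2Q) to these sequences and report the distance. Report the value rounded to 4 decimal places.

0.1409

Mismatches occur at site 8 (A/T, transversion), site 14 (C/T, transition), site 29 (T/G, transversion), site 32 (C/A, transversion), site 37 (G/C, transversion).
Of the 5 differences, 1 transition and 4 transversions over 39 sites: P = 1/39 = 0.025641, Q = 4/39 = 0.102564.
d = −0.5·ln(0.846154) − 0.25·ln(0.794872) = −0.5·(-0.167054) − 0.25·(-0.229574) = 0.1409.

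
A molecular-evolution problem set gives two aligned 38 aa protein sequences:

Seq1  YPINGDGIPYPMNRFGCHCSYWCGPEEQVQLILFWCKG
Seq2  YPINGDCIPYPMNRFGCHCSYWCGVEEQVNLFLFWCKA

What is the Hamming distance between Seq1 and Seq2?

Differing sites — 7:G/C; 25:P/V; 30:Q/N; 32:I/F; 38:G/A.
That gives 5 mismatches out of 38 aligned sites, so the Hamming distance is 5.

5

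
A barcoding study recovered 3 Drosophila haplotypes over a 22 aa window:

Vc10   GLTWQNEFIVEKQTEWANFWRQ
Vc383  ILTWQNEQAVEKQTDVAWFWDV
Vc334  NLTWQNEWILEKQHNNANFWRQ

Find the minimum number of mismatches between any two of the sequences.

6

Pairwise Hamming distances:
  Vc10 vs Vc383: 8
  Vc10 vs Vc334: 6
  Vc383 vs Vc334: 10
The smallest is 6, between Vc10 and Vc334.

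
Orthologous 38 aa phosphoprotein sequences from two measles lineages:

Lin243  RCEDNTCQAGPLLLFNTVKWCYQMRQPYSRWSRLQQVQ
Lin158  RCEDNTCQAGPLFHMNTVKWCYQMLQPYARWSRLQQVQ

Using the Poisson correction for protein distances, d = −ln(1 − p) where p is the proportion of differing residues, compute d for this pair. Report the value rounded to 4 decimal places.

Mismatches occur at site 13 (L↔F), site 14 (L↔H), site 15 (F↔M), site 25 (R↔L), site 29 (S↔A).
p = 5/38 = 0.131579.
d = −ln(1 − 0.131579) = −ln(0.868421) = 0.1411.

0.1411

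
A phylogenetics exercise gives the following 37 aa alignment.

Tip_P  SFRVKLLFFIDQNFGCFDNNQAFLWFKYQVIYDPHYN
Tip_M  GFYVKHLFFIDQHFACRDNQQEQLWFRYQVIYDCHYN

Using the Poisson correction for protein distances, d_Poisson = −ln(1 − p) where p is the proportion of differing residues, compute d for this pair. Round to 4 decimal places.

The sequences differ at positions 1 (S/G), 3 (R/Y), 6 (L/H), 13 (N/H), 15 (G/A), 17 (F/R), 20 (N/Q), 22 (A/E), 23 (F/Q), 27 (K/R), 34 (P/C).
p = 11/37 = 0.297297.
d = −ln(1 − 0.297297) = −ln(0.702703) = 0.3528.

0.3528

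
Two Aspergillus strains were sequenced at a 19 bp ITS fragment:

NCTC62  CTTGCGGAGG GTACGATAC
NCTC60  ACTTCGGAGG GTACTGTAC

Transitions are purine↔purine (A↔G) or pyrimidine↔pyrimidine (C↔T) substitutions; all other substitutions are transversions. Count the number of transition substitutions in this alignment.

The sequences differ at positions 1 (C/A, transversion), 2 (T/C, transition), 4 (G/T, transversion), 15 (G/T, transversion), 16 (A/G, transition).
Of the 5 differences, 2 transitions and 3 transversions, so the answer is 2.

2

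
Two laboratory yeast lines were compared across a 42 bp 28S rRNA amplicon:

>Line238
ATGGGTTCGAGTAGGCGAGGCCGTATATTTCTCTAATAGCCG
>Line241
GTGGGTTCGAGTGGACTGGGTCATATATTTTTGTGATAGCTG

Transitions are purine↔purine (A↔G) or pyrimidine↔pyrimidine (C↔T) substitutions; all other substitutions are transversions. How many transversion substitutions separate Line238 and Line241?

Mismatches occur at site 1 (A→G, transition), site 13 (A→G, transition), site 15 (G→A, transition), site 17 (G→T, transversion), site 18 (A→G, transition), site 21 (C→T, transition), site 23 (G→A, transition), site 31 (C→T, transition), site 33 (C→G, transversion), site 35 (A→G, transition), site 41 (C→T, transition).
Of the 11 differences, 9 transitions and 2 transversions, so the answer is 2.

2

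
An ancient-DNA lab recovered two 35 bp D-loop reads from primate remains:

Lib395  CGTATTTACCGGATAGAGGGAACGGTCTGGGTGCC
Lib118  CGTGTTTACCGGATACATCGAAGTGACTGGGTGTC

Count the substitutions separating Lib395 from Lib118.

The sequences differ at positions 4 (A/G), 16 (G/C), 18 (G/T), 19 (G/C), 23 (C/G), 24 (G/T), 26 (T/A), 34 (C/T).
That gives 8 mismatches out of 35 aligned sites, so the Hamming distance is 8.

8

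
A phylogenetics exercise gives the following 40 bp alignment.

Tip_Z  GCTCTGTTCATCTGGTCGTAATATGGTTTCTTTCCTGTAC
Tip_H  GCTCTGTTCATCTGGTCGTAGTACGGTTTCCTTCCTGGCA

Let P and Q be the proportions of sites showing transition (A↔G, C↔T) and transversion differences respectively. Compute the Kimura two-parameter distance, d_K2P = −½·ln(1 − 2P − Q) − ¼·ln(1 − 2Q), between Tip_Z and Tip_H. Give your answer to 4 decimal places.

Mismatches occur at site 21 (A→G, transition), site 24 (T→C, transition), site 31 (T→C, transition), site 38 (T→G, transversion), site 39 (A→C, transversion), site 40 (C→A, transversion).
Of the 6 differences, 3 transitions and 3 transversions over 40 sites: P = 3/40 = 0.075000, Q = 3/40 = 0.075000.
d = −0.5·ln(0.775000) − 0.25·ln(0.850000) = −0.5·(-0.254892) − 0.25·(-0.162519) = 0.1681.

0.1681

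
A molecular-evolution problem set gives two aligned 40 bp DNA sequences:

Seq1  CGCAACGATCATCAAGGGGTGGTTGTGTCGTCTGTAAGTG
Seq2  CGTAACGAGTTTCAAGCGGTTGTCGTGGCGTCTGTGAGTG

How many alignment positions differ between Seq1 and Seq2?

Differing sites — 3:C/T; 9:T/G; 10:C/T; 11:A/T; 17:G/C; 21:G/T; 24:T/C; 28:T/G; 36:A/G.
That gives 9 mismatches out of 40 aligned sites, so the Hamming distance is 9.

9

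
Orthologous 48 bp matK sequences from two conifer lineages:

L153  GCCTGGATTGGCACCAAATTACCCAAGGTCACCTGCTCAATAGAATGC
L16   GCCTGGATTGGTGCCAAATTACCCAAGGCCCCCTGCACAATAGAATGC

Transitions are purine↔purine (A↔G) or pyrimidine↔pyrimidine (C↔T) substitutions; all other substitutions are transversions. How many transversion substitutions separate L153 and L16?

Differing sites — 12:C/T (Ti); 13:A/G (Ti); 29:T/C (Ti); 31:A/C (Tv); 37:T/A (Tv).
Of the 5 differences, 3 transitions and 2 transversions, so the answer is 2.

2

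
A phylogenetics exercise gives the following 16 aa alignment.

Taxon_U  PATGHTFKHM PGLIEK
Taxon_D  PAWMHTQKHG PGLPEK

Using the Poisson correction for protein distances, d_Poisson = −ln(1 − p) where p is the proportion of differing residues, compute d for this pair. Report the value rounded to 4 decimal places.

Mismatches occur at site 3 (T/W), site 4 (G/M), site 7 (F/Q), site 10 (M/G), site 14 (I/P).
p = 5/16 = 0.312500.
d = −ln(1 − 0.312500) = −ln(0.687500) = 0.3747.

0.3747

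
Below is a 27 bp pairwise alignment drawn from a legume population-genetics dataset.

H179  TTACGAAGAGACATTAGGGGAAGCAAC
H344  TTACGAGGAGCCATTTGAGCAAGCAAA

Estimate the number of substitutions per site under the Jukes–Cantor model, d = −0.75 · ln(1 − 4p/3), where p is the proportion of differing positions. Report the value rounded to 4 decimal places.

0.2635

Differing sites — 7:A/G; 11:A/C; 16:A/T; 18:G/A; 20:G/C; 27:C/A.
p = 6/27 = 0.222222.
d = −0.75 · ln(1 − (4/3)·0.222222) = −0.75 · ln(0.703704) = −0.75 · (-0.351397) = 0.2635.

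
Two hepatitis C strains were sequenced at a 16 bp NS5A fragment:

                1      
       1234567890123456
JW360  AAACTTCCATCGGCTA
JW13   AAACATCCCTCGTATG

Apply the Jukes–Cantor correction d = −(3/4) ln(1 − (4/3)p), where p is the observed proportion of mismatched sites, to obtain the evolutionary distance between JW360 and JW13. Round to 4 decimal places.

Differing sites — 5:T/A; 9:A/C; 13:G/T; 14:C/A; 16:A/G.
p = 5/16 = 0.312500.
d = −0.75 · ln(1 − (4/3)·0.312500) = −0.75 · ln(0.583333) = −0.75 · (-0.538997) = 0.4042.

0.4042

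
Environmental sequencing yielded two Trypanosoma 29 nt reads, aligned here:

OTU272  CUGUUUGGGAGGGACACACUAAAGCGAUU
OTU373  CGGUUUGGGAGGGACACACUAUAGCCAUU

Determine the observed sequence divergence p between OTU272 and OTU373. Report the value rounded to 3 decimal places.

0.103

Differing sites — 2:U/G; 22:A/U; 26:G/C.
There are 3 differences over 29 sites, so p = 3/29 = 0.103.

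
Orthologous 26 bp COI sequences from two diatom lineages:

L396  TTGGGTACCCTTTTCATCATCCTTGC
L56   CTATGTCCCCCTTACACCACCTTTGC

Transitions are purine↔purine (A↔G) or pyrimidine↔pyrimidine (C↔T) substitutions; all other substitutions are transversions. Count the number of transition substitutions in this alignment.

6

The sequences differ at positions 1 (T/C, transition), 3 (G/A, transition), 4 (G/T, transversion), 7 (A/C, transversion), 11 (T/C, transition), 14 (T/A, transversion), 17 (T/C, transition), 20 (T/C, transition), 22 (C/T, transition).
Of the 9 differences, 6 transitions and 3 transversions, so the answer is 6.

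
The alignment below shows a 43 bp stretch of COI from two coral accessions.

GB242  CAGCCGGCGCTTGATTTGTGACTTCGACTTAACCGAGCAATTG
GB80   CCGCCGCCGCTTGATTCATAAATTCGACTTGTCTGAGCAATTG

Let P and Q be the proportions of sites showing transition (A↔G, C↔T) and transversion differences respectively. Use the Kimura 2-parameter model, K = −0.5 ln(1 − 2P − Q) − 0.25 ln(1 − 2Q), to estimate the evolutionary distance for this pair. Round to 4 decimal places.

The sequences differ at positions 2 (A/C, transversion), 7 (G/C, transversion), 17 (T/C, transition), 18 (G/A, transition), 20 (G/A, transition), 22 (C/A, transversion), 31 (A/G, transition), 32 (A/T, transversion), 34 (C/T, transition).
Of the 9 differences, 5 transitions and 4 transversions over 43 sites: P = 5/43 = 0.116279, Q = 4/43 = 0.093023.
d = −0.5·ln(0.674419) − 0.25·ln(0.813954) = −0.5·(-0.393904) − 0.25·(-0.205851) = 0.2484.

0.2484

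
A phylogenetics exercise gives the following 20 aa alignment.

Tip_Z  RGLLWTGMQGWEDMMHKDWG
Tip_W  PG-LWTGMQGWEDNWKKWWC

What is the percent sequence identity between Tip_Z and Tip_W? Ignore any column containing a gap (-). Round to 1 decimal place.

Excluding the 1 gap column leaves 19 comparable sites.
The sequences differ at positions 1 (R/P), 14 (M/N), 15 (M/W), 16 (H/K), 18 (D/W), 20 (G/C).
13 of the 19 comparable sites match, so the percent identity is 13/19 × 100 = 68.4%.

68.4%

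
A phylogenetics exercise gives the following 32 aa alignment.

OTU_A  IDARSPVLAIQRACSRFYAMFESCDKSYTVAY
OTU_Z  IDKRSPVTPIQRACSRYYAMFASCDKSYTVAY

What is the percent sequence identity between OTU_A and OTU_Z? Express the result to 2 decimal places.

84.38%

Differing sites — 3:A/K; 8:L/T; 9:A/P; 17:F/Y; 22:E/A.
27 of the 32 sites match, so the percent identity is 27/32 × 100 = 84.38%.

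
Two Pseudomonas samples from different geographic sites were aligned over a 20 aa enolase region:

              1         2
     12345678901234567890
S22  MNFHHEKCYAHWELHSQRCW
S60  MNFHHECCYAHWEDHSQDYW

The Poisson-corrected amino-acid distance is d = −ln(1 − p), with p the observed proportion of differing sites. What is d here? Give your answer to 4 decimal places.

The sequences differ at positions 7 (K/C), 14 (L/D), 18 (R/D), 19 (C/Y).
p = 4/20 = 0.200000.
d = −ln(1 − 0.200000) = −ln(0.800000) = 0.2231.

0.2231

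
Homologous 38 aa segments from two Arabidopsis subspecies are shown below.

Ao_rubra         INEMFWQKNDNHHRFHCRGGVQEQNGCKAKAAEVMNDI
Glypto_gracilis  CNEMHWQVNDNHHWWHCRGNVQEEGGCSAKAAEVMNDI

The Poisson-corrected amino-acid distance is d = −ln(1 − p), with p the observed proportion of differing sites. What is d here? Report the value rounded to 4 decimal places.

Mismatches occur at site 1 (I→C), site 5 (F→H), site 8 (K→V), site 14 (R→W), site 15 (F→W), site 20 (G→N), site 24 (Q→E), site 25 (N→G), site 28 (K→S).
p = 9/38 = 0.236842.
d = −ln(1 − 0.236842) = −ln(0.763158) = 0.2703.

0.2703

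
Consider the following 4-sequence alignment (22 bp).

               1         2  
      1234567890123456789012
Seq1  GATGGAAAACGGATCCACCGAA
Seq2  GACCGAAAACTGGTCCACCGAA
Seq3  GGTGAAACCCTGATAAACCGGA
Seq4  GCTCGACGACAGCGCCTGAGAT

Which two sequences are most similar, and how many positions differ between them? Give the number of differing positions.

Pairwise Hamming distances:
  Seq1 vs Seq2: 4
  Seq1 vs Seq3: 8
  Seq1 vs Seq4: 11
  Seq2 vs Seq3: 10
  Seq2 vs Seq4: 11
  Seq3 vs Seq4: 16
The smallest is 4, between Seq1 and Seq2.

4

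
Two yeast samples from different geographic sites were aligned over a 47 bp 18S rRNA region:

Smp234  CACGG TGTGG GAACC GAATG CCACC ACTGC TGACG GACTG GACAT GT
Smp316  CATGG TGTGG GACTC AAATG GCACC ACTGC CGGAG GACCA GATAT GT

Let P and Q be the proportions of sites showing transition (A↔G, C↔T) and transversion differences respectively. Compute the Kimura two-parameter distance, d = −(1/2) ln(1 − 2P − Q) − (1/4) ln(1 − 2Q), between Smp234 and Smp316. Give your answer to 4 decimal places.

Differing sites — 3:C/T (Ti); 13:A/C (Tv); 14:C/T (Ti); 16:G/A (Ti); 21:C/G (Tv); 31:T/C (Ti); 33:A/G (Ti); 34:C/A (Tv); 39:T/C (Ti); 40:G/A (Ti); 43:C/T (Ti).
Of the 11 differences, 8 transitions and 3 transversions over 47 sites: P = 8/47 = 0.170213, Q = 3/47 = 0.063830.
d = −0.5·ln(0.595744) − 0.25·ln(0.872340) = −0.5·(-0.517944) − 0.25·(-0.136576) = 0.2931.

0.2931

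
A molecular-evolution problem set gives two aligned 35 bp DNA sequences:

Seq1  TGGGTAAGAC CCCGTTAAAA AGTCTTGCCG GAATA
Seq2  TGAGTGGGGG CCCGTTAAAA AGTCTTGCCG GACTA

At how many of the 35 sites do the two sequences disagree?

6

Differing sites — 3:G/A; 6:A/G; 7:A/G; 9:A/G; 10:C/G; 33:A/C.
That gives 6 mismatches out of 35 aligned sites, so the Hamming distance is 6.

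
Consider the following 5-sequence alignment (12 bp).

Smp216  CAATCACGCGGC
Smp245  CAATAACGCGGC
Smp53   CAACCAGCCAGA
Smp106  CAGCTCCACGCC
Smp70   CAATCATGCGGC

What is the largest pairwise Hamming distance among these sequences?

8

Pairwise Hamming distances:
  Smp216 vs Smp245: 1
  Smp216 vs Smp53: 5
  Smp216 vs Smp106: 6
  Smp216 vs Smp70: 1
  Smp245 vs Smp53: 6
  Smp245 vs Smp106: 6
  Smp245 vs Smp70: 2
  Smp53 vs Smp106: 8
  Smp53 vs Smp70: 5
  Smp106 vs Smp70: 7
The largest is 8, between Smp53 and Smp106.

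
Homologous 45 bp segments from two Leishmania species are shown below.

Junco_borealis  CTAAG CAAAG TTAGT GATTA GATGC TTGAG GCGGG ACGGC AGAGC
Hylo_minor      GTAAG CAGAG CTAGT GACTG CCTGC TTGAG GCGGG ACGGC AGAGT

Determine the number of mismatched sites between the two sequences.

Mismatches occur at site 1 (C↔G), site 8 (A↔G), site 11 (T↔C), site 18 (T↔C), site 20 (A↔G), site 21 (G↔C), site 22 (A↔C), site 45 (C↔T).
That gives 8 mismatches out of 45 aligned sites, so the Hamming distance is 8.

8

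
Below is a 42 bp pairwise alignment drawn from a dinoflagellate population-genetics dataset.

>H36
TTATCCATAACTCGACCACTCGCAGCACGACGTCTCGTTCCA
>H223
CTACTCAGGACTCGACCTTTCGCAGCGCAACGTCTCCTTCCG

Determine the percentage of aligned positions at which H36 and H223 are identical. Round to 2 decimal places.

73.81%

The sequences differ at positions 1 (T/C), 4 (T/C), 5 (C/T), 8 (T/G), 9 (A/G), 18 (A/T), 19 (C/T), 27 (A/G), 29 (G/A), 37 (G/C), 42 (A/G).
31 of the 42 sites match, so the percent identity is 31/42 × 100 = 73.81%.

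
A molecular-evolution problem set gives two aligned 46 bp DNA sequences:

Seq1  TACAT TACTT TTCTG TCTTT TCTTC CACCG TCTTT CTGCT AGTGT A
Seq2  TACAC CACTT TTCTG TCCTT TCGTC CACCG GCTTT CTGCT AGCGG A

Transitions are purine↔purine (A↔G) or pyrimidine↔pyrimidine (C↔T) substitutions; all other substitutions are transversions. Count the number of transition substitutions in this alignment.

Mismatches occur at site 5 (T/C, transition), site 6 (T/C, transition), site 18 (T/C, transition), site 23 (T/G, transversion), site 31 (T/G, transversion), site 43 (T/C, transition), site 45 (T/G, transversion).
Of the 7 differences, 4 transitions and 3 transversions, so the answer is 4.

4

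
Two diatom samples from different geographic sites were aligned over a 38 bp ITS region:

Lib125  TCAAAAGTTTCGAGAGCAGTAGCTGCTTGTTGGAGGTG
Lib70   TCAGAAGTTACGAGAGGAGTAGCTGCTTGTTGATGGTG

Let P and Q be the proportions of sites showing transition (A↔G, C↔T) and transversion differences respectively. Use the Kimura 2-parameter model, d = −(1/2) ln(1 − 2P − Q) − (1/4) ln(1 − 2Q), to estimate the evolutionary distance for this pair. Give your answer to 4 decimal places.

The sequences differ at positions 4 (A/G, transition), 10 (T/A, transversion), 17 (C/G, transversion), 33 (G/A, transition), 34 (A/T, transversion).
Of the 5 differences, 2 transitions and 3 transversions over 38 sites: P = 2/38 = 0.052632, Q = 3/38 = 0.078947.
d = −0.5·ln(0.815789) − 0.25·ln(0.842106) = −0.5·(-0.203600) − 0.25·(-0.171849) = 0.1448.

0.1448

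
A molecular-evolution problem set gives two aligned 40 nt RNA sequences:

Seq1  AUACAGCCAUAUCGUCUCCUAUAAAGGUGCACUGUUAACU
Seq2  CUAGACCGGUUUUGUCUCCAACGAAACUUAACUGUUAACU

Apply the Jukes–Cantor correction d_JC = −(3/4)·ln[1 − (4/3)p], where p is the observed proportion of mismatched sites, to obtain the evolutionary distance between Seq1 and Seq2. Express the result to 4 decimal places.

Differing sites — 1:A/C; 4:C/G; 6:G/C; 8:C/G; 9:A/G; 11:A/U; 13:C/U; 20:U/A; 22:U/C; 23:A/G; 26:G/A; 27:G/C; 29:G/U; 30:C/A.
p = 14/40 = 0.350000.
d = −0.75 · ln(1 − (4/3)·0.350000) = −0.75 · ln(0.533333) = −0.75 · (-0.628609) = 0.4715.

0.4715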